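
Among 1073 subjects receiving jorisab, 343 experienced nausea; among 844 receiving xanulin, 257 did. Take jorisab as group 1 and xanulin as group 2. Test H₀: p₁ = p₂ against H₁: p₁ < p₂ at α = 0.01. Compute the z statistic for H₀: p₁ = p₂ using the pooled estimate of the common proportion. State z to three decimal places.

p̂₁ = 343/1073 = 0.31966, p̂₂ = 257/844 = 0.30450.
Pooled p̂ = (343+257)/(1073+844) = 600/1917 = 0.31299.
SE = √(0.215027 × 0.0021168) = 0.02133.
z = (0.31966 − 0.30450)/0.02133 = 0.01516/0.02133 = 0.711.
p-value = P(Z < 0.711) ≈ 0.7614; since p > α = 0.01, fail to reject H₀.

z = 0.711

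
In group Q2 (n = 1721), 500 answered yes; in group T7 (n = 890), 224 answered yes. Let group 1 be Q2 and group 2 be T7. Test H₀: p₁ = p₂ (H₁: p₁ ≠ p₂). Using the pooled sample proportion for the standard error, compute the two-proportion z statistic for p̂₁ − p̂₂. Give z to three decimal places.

p̂₁ = 500/1721 ≈ 0.29053, p̂₂ = 224/890 ≈ 0.25169.
Pooled p̂ = (500+224)/(1721+890) = 724/2611 = 0.27729.
SE = √(0.2004 × 0.00170465) = 0.01848.
z = (0.29053 − 0.25169)/0.01848 = 0.03884/0.01848 = 2.102.

z = 2.102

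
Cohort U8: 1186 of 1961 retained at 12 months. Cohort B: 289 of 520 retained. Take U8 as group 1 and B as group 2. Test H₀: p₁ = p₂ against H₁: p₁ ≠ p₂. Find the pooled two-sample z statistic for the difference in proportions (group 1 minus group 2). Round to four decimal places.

p̂₁ = 1186/1961 = 0.604793, p̂₂ = 289/520 = 0.555769.
Pooled p̂ = (1186+289)/(1961+520) = 1475/2481 = 0.594518.
SE = √(0.241066 × 0.00243302) = 0.024218.
z = (0.604793 − 0.555769)/0.024218 = 0.049024/0.024218 = 2.0243.
Two-sided p-value ≈ 2·Φ(−2.024) = 0.0429.

z = 2.0243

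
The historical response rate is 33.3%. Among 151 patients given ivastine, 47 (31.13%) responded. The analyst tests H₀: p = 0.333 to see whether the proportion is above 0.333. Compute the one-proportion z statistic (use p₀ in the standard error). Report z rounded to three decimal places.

p̂ = 47/151 ≈ 0.31126.
Under H₀, SE = √(0.333·0.667/151) = √(0.00147093) = 0.03835.
z = (0.31126 − 0.333)/0.03835 = -0.02174/0.03835 = -0.567.
p-value = P(Z > -0.567) ≈ 0.7146.

z = -0.567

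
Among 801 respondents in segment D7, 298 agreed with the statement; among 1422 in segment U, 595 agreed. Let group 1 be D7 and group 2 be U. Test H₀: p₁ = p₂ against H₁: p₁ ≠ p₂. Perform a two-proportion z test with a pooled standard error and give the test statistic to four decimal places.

p̂₁ = 298/801 = 0.372035, p̂₂ = 595/1422 = 0.418425.
Pooled p̂ = (298+595)/(801+1422) = 893/2223 = 0.401709.
SE = √(0.240339 × 0.00195167) = 0.021658.
z = (0.372035 − 0.418425)/0.021658 = -0.046390/0.021658 = -2.1419.
Two-sided p-value ≈ 2·Φ(−2.142) = 0.0322.

z = -2.1419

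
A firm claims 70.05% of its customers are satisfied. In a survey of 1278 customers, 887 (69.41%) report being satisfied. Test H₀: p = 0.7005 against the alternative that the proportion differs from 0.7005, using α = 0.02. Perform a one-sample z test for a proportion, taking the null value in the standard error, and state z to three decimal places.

z = -0.503

p̂ = 887/1278 ≈ 0.694053.
Under H₀, SE = √(0.7005·0.2995/1278) = √(0.000164163) = 0.012813.
z = (0.694053 − 0.7005)/0.012813 = -0.006447/0.012813 = -0.503.
Two-sided p-value ≈ 2·Φ(−0.503) = 0.6149, so at α = 0.02 we fail to reject H₀.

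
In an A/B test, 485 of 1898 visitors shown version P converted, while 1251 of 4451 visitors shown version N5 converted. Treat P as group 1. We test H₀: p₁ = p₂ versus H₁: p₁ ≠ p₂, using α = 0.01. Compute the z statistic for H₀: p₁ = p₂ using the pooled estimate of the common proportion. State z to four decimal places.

z = -2.0892

p̂₁ = 485/1898 = 0.255532, p̂₂ = 1251/4451 = 0.281060.
Pooled p̂ = (485+1251)/(1898+4451) = 1736/6349 = 0.273429.
SE = √(0.198666 × 0.000751539) = 0.012219.
z = (0.255532 − 0.281060)/0.012219 = -0.025528/0.012219 = -2.0892.
Two-sided p-value ≈ 2·Φ(−2.089) = 0.0367. With α = 0.01, fail to reject H₀.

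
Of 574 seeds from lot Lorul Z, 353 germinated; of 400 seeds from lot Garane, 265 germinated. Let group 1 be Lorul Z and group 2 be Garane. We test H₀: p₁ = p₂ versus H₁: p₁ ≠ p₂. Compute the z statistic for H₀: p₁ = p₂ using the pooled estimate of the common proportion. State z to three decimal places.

p̂₁ = 353/574 = 0.61498, p̂₂ = 265/400 = 0.66250.
Pooled p̂ = (353+265)/(574+400) = 618/974 = 0.63450.
SE = √(0.231911 × 0.00424216) = 0.03137.
z = (0.61498 − 0.66250)/0.03137 = -0.04752/0.03137 = -1.515.

z = -1.515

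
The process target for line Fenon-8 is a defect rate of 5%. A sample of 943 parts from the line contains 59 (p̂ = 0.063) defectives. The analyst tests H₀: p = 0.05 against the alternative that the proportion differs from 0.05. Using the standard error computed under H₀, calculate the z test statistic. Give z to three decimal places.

p̂ = 59/943 = 0.062566.
Under H₀, SE = √(0.05·0.95/943) = √(5.03712e-05) = 0.007097.
z = (0.062566 − 0.05)/0.007097 = 0.012566/0.007097 = 1.771.

z = 1.771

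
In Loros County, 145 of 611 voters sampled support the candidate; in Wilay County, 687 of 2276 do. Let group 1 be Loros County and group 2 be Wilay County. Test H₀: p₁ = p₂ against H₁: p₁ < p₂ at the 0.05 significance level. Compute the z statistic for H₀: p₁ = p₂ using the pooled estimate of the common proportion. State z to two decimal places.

z = -3.13

p̂₁ = 145/611 ≈ 0.2373, p̂₂ = 687/2276 ≈ 0.3018.
Pooled p̂ = (145+687)/(611+2276) = 832/2887 = 0.2882.
SE = √(p̂(1−p̂)(1/n₁+1/n₂)) = √(0.2882·0.7118·0.00207603) = √(0.000425868) = 0.0206.
z = (0.2373 − 0.3018)/0.0206 = -0.0645/0.0206 = -3.13.
p-value = P(Z < -3.127) ≈ 0.0009; since p < α = 0.05, reject H₀.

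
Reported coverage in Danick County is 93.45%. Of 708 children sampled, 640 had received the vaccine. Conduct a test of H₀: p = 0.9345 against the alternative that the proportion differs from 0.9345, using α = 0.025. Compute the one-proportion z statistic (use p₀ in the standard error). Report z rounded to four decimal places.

z = -3.2851

p̂ = 640/708 = 0.903955.
Standard error under H₀: √(0.9345×0.0655/708) = 0.009298.
z = (0.903955 − 0.9345)/0.009298 = -0.030545/0.009298 = -3.2851.
p-value = 2·P(Z > 3.285) ≈ 0.0010. With α = 0.025, reject H₀.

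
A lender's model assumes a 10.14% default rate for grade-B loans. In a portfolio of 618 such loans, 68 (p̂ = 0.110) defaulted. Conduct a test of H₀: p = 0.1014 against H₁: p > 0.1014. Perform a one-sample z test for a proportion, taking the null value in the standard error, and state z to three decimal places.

z = 0.711

p̂ = 68/618 = 0.11003.
SE = √(p₀(1−p₀)/n) = √(0.091118/618) = 0.01214.
z = (0.11003 − 0.1014)/0.01214 = 0.00863/0.01214 = 0.711.
p-value = P(Z > 0.711) ≈ 0.2386.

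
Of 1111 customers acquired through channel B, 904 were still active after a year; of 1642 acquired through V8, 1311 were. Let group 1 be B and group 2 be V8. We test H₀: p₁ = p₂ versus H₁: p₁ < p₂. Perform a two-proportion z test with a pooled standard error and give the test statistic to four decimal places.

p̂₁ = 904/1111 ≈ 0.8136814, p̂₂ = 1311/1642 ≈ 0.7984166.
Pooled p̂ = (904+1311)/(1111+1642) = 2215/2753 = 0.8045768.
SE = √(p̂(1−p̂)(1/n₁+1/n₂)) = √(0.8045768·0.1954232·0.0015091) = √(0.000237281) = 0.0154039.
z = (0.8136814 − 0.7984166)/0.0154039 = 0.0152648/0.0154039 = 0.9910.
p-value = P(Z < 0.991) ≈ 0.8391.

z = 0.9910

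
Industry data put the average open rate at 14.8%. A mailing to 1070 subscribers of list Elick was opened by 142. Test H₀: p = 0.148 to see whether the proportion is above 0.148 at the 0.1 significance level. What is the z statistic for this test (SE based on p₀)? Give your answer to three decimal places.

z = -1.408

p̂ = 142/1070 = 0.13271.
Under H₀, SE = √(0.148·0.852/1070) = √(0.000117847) = 0.01086.
z = (0.13271 − 0.148)/0.01086 = -0.01529/0.01086 = -1.408.
p-value = P(Z > -1.408) ≈ 0.9205, so at α = 0.1 we fail to reject H₀.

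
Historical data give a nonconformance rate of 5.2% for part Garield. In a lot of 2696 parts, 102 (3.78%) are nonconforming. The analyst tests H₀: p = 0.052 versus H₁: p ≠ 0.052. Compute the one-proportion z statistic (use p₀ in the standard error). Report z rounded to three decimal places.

z = -3.313

p̂ = 102/2696 ≈ 0.037834.
Under H₀, SE = √(0.052·0.948/2696) = √(1.82849e-05) = 0.004276.
z = (0.037834 − 0.052)/0.004276 = -0.014166/0.004276 = -3.313.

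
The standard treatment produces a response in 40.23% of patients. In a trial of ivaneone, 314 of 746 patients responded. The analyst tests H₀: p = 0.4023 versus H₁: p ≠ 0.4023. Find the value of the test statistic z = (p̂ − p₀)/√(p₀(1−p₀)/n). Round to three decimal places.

p̂ = 314/746 = 0.42091.
Under H₀, SE = √(0.4023·0.5977/746) = √(0.000322325) = 0.01795.
z = (0.42091 − 0.4023)/0.01795 = 0.01861/0.01795 = 1.037.
Two-sided p-value ≈ 2·Φ(−1.037) = 0.2999.

z = 1.037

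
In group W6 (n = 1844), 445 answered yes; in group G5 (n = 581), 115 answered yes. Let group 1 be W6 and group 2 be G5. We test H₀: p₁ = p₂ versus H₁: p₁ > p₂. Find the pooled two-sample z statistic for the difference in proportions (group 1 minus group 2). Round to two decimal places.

p̂₁ = 445/1844 = 0.24132, p̂₂ = 115/581 = 0.19793.
Pooled p̂ = (445+115)/(1844+581) = 560/2425 = 0.23093.
SE = √(p̂(1−p̂)(1/n₁+1/n₂)) = √(0.23093·0.76907·0.00226347) = √(0.000401993) = 0.02005.
z = (0.24132 − 0.19793)/0.02005 = 0.04339/0.02005 = 2.16.

z = 2.16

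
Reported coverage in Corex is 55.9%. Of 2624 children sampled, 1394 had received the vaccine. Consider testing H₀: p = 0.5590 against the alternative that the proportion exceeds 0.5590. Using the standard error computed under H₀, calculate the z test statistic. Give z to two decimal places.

z = -2.86

p̂ = 1394/2624 ≈ 0.53125.
Under H₀, SE = √(0.559·0.441/2624) = √(9.39478e-05) = 0.00969.
z = (0.53125 − 0.559)/0.00969 = -0.02775/0.00969 = -2.86.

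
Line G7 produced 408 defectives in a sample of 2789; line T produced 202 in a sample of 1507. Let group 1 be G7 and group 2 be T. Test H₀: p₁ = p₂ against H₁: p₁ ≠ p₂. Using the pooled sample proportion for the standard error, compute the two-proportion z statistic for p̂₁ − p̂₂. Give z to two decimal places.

z = 1.10

p̂₁ = 408/2789 ≈ 0.1463, p̂₂ = 202/1507 ≈ 0.1340.
Pooled p̂ = (408+202)/(2789+1507) = 610/4296 = 0.1420.
SE = √(0.121831 × 0.00102212) = 0.0112.
z = (0.1463 − 0.1340)/0.0112 = 0.0123/0.0112 = 1.10.
Two-sided p-value ≈ 2·Φ(−1.098) = 0.2724.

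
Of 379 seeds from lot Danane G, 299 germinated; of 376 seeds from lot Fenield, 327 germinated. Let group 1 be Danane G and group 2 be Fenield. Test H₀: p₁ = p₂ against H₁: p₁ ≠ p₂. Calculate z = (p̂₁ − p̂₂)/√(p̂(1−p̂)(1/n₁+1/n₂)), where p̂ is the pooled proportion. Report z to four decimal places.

z = -2.9479

p̂₁ = 299/379 = 0.7889182, p̂₂ = 327/376 = 0.8696809.
Pooled p̂ = (299+327)/(379+376) = 626/755 = 0.8291391.
SE = √(p̂(1−p̂)(1/n₁+1/n₂)) = √(0.8291391·0.1708609·0.0052981) = √(0.000750568) = 0.0273965.
z = (0.7889182 − 0.8696809)/0.0273965 = -0.0807627/0.0273965 = -2.9479.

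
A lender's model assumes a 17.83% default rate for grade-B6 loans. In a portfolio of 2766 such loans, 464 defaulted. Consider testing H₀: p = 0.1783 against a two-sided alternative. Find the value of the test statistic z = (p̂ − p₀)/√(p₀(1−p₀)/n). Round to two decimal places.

z = -1.45

p̂ = 464/2766 ≈ 0.16775.
SE = √(p₀(1−p₀)/n) = √(0.14651/2766) = 0.00728.
z = (0.16775 − 0.1783)/0.00728 = -0.01055/0.00728 = -1.45.
Two-sided p-value ≈ 2·Φ(−1.449) = 0.1472.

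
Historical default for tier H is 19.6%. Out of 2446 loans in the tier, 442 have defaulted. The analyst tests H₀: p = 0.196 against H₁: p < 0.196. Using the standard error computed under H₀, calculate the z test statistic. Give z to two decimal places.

p̂ = 442/2446 = 0.1807.
Under H₀, SE = √(0.196·0.804/2446) = √(6.44252e-05) = 0.0080.
z = (0.1807 − 0.196)/0.0080 = -0.0153/0.0080 = -1.91.

z = -1.91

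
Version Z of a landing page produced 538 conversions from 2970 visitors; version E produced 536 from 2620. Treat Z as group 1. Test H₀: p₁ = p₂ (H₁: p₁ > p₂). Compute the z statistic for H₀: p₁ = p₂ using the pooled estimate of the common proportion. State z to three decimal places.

z = -2.219

p̂₁ = 538/2970 ≈ 0.181145, p̂₂ = 536/2620 ≈ 0.204580.
Pooled p̂ = (538+536)/(2970+2620) = 1074/5590 = 0.192129.
SE = √(p̂(1−p̂)(1/n₁+1/n₂)) = √(0.192129·0.807871·0.00071838) = √(0.000111504) = 0.010560.
z = (0.181145 − 0.204580)/0.010560 = -0.023435/0.010560 = -2.219.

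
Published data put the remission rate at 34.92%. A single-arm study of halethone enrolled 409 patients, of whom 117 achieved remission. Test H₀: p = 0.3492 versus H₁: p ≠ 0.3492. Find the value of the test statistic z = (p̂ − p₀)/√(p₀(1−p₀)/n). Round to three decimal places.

z = -2.678

p̂ = 117/409 ≈ 0.286064.
SE = √(p₀(1−p₀)/n) = √(0.22726/409) = 0.023572.
z = (0.286064 − 0.3492)/0.023572 = -0.063136/0.023572 = -2.678.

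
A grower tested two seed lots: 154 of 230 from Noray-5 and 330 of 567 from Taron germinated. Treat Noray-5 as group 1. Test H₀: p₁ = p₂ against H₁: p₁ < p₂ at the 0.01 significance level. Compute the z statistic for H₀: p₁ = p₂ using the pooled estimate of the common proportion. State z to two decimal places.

z = 2.29

p̂₁ = 154/230 = 0.6696, p̂₂ = 330/567 = 0.5820.
Pooled p̂ = (154+330)/(230+567) = 484/797 = 0.6073.
SE = √(p̂(1−p̂)(1/n₁+1/n₂)) = √(0.6073·0.3927·0.00611149) = √(0.00145754) = 0.0382.
z = (0.6696 − 0.5820)/0.0382 = 0.0876/0.0382 = 2.29.
p-value = P(Z < 2.293) ≈ 0.9891; since p > α = 0.01, fail to reject H₀.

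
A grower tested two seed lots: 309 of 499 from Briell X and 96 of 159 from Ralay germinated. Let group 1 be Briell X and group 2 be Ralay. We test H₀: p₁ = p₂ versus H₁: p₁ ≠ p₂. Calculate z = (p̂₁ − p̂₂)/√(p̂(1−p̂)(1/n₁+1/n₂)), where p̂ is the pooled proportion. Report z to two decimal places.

z = 0.35

p̂₁ = 309/499 = 0.6192, p̂₂ = 96/159 = 0.6038.
Pooled p̂ = (309+96)/(499+159) = 405/658 = 0.6155.
SE = √(0.236659 × 0.00829332) = 0.0443.
z = (0.6192 − 0.6038)/0.0443 = 0.0154/0.0443 = 0.35.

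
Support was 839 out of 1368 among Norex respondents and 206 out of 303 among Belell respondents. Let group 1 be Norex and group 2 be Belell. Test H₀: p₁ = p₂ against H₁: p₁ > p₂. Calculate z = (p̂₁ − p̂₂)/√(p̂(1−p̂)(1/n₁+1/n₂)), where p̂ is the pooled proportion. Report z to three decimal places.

z = -2.166

p̂₁ = 839/1368 = 0.61330, p̂₂ = 206/303 = 0.67987.
Pooled p̂ = (839+206)/(1368+303) = 1045/1671 = 0.62537.
SE = √(0.234281 × 0.00403132) = 0.03073.
z = (0.61330 − 0.67987)/0.03073 = -0.06657/0.03073 = -2.166.
p-value = P(Z > -2.166) ≈ 0.9848.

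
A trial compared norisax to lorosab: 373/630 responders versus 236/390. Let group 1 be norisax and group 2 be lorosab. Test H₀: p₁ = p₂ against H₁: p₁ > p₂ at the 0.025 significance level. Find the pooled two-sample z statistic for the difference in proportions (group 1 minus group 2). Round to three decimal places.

z = -0.413

p̂₁ = 373/630 = 0.592063, p̂₂ = 236/390 = 0.605128.
Pooled p̂ = (373+236)/(630+390) = 609/1020 = 0.597059.
SE = √(p̂(1−p̂)(1/n₁+1/n₂)) = √(0.597059·0.402941·0.0041514) = √(0.000998743) = 0.031603.
z = (0.592063 − 0.605128)/0.031603 = -0.013065/0.031603 = -0.413.
p-value = P(Z > -0.413) ≈ 0.6603; since p > α = 0.025, fail to reject H₀.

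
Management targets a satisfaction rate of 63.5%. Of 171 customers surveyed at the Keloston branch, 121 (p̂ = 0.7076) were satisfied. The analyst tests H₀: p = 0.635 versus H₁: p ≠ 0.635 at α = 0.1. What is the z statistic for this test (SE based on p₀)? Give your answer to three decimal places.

z = 1.972

p̂ = 121/171 = 0.70760.
Standard error under H₀: √(0.635×0.365/171) = 0.03682.
z = (0.70760 − 0.635)/0.03682 = 0.07260/0.03682 = 1.972.
p-value = 2·P(Z > 1.972) ≈ 0.0486; since p < α = 0.1, reject H₀.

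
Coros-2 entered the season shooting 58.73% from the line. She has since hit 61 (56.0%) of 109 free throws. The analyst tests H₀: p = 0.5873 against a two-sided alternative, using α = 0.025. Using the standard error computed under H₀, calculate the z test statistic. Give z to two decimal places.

p̂ = 61/109 = 0.5596.
SE = √(p₀(1−p₀)/n) = √(0.24238/109) = 0.0472.
z = (0.5596 − 0.5873)/0.0472 = -0.0277/0.0472 = -0.59.
p-value = 2·P(Z > 0.587) ≈ 0.5574, so at α = 0.025 we fail to reject H₀.

z = -0.59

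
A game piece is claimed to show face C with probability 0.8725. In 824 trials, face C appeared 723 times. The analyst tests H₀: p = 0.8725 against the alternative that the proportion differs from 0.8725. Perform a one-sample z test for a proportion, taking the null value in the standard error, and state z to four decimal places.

p̂ = 723/824 = 0.8774272.
SE = √(p₀(1−p₀)/n) = √(0.11124/824) = 0.0116191.
z = (0.8774272 − 0.8725)/0.0116191 = 0.0049272/0.0116191 = 0.4241.
p-value = 2·P(Z > 0.424) ≈ 0.6715.

z = 0.4241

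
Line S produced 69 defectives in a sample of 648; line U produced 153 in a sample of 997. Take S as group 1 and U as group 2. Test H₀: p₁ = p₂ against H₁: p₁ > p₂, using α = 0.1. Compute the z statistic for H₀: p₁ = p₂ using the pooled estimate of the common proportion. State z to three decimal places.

z = -2.725

p̂₁ = 69/648 ≈ 0.10648, p̂₂ = 153/997 ≈ 0.15346.
Pooled p̂ = (69+153)/(648+997) = 222/1645 = 0.13495.
SE = √(p̂(1−p̂)(1/n₁+1/n₂)) = √(0.13495·0.86505·0.00254622) = √(0.00029725) = 0.01724.
z = (0.10648 − 0.15346)/0.01724 = -0.04698/0.01724 = -2.725.
p-value = P(Z > -2.725) ≈ 0.9968; since p > α = 0.1, fail to reject H₀.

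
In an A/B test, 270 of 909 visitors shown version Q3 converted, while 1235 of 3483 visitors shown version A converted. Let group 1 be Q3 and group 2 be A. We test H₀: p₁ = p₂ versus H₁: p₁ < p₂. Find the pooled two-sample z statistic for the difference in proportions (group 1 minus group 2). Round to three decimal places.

p̂₁ = 270/909 ≈ 0.297030, p̂₂ = 1235/3483 ≈ 0.354579.
Pooled p̂ = (270+1235)/(909+3483) = 1505/4392 = 0.342668.
SE = √(p̂(1−p̂)(1/n₁+1/n₂)) = √(0.342668·0.657332·0.00138722) = √(0.000312467) = 0.017677.
z = (0.297030 − 0.354579)/0.017677 = -0.057549/0.017677 = -3.256.
p-value = P(Z < -3.256) ≈ 0.0006.

z = -3.256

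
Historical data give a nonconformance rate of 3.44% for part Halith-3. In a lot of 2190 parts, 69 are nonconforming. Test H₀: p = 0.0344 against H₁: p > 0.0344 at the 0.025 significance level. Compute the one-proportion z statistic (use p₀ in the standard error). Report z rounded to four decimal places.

z = -0.7429

p̂ = 69/2190 ≈ 0.0315068.
Under H₀, SE = √(0.0344·0.9656/2190) = √(1.51674e-05) = 0.0038945.
z = (0.0315068 − 0.0344)/0.0038945 = -0.0028932/0.0038945 = -0.7429.
p-value = P(Z > -0.743) ≈ 0.7712, so at α = 0.025 we fail to reject H₀.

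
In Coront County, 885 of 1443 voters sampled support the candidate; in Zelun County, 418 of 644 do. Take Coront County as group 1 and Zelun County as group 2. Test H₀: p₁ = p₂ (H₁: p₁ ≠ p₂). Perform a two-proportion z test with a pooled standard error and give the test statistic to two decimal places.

z = -1.56

p̂₁ = 885/1443 = 0.6133, p̂₂ = 418/644 = 0.6491.
Pooled p̂ = (885+418)/(1443+644) = 1303/2087 = 0.6243.
SE = √(p̂(1−p̂)(1/n₁+1/n₂)) = √(0.6243·0.3757·0.0022458) = √(0.000526727) = 0.0230.
z = (0.6133 − 0.6491)/0.0230 = -0.0358/0.0230 = -1.56.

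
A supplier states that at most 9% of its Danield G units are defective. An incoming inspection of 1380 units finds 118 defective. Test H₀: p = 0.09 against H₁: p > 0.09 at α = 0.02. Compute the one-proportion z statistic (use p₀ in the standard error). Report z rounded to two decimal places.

p̂ = 118/1380 ≈ 0.0855.
Standard error under H₀: √(0.09×0.91/1380) = 0.0077.
z = (0.0855 − 0.09)/0.0077 = -0.0045/0.0077 = -0.58.
p-value = P(Z > -0.583) ≈ 0.7201, so at α = 0.02 we fail to reject H₀.

z = -0.58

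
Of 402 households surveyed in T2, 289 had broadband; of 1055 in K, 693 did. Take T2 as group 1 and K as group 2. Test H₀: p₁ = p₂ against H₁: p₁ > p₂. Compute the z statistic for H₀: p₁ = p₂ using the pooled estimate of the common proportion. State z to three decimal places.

z = 2.258

p̂₁ = 289/402 = 0.71891, p̂₂ = 693/1055 = 0.65687.
Pooled p̂ = (289+693)/(402+1055) = 982/1457 = 0.67399.
SE = √(0.219728 × 0.00343543) = 0.02747.
z = (0.71891 − 0.65687)/0.02747 = 0.06204/0.02747 = 2.258.
p-value = P(Z > 2.258) ≈ 0.0120.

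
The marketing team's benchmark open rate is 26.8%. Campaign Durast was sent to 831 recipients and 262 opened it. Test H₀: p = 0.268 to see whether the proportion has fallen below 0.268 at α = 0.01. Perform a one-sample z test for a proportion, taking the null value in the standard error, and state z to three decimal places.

z = 3.077

p̂ = 262/831 ≈ 0.315283.
SE = √(p₀(1−p₀)/n) = √(0.19618/831) = 0.015365.
z = (0.315283 − 0.268)/0.015365 = 0.047283/0.015365 = 3.077.
p-value = P(Z < 3.077) ≈ 0.9990. With α = 0.01, fail to reject H₀.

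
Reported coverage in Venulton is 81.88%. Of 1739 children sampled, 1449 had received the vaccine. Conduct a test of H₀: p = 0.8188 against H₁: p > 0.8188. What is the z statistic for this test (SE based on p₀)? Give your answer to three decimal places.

z = 1.563

p̂ = 1449/1739 ≈ 0.83324.
SE = √(p₀(1−p₀)/n) = √(0.14837/1739) = 0.00924.
z = (0.83324 − 0.8188)/0.00924 = 0.01444/0.00924 = 1.563.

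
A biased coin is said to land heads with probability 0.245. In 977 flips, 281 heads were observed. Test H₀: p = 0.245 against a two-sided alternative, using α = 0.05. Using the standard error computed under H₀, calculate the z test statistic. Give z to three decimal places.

z = 3.097

p̂ = 281/977 ≈ 0.28762.
SE = √(p₀(1−p₀)/n) = √(0.18498/977) = 0.01376.
z = (0.28762 − 0.245)/0.01376 = 0.04262/0.01376 = 3.097.
p-value = 2·P(Z > 3.097) ≈ 0.0020, so at α = 0.05 we reject H₀.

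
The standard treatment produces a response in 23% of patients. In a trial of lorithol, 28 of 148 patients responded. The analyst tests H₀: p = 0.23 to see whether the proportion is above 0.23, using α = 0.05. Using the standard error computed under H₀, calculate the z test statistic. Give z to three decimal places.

p̂ = 28/148 = 0.18919.
SE = √(p₀(1−p₀)/n) = √(0.1771/148) = 0.03459.
z = (0.18919 − 0.23)/0.03459 = -0.04081/0.03459 = -1.180.
p-value = P(Z > -1.180) ≈ 0.8810, so at α = 0.05 we fail to reject H₀.

z = -1.180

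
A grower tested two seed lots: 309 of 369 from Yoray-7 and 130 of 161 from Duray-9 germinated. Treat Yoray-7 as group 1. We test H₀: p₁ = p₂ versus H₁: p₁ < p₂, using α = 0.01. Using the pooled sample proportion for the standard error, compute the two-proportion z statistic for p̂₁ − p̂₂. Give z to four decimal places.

z = 0.8407

p̂₁ = 309/369 ≈ 0.837398, p̂₂ = 130/161 ≈ 0.807453.
Pooled p̂ = (309+130)/(369+161) = 439/530 = 0.828302.
SE = √(0.142218 × 0.00892121) = 0.035620.
z = (0.837398 − 0.807453)/0.035620 = 0.029945/0.035620 = 0.8407.
p-value = P(Z < 0.841) ≈ 0.7997, so at α = 0.01 we fail to reject H₀.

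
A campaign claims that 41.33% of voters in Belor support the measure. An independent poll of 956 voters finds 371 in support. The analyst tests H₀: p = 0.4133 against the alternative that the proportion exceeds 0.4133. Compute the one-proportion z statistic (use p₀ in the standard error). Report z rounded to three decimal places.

z = -1.584

p̂ = 371/956 = 0.388075.
Standard error under H₀: √(0.4133×0.5867/956) = 0.015926.
z = (0.388075 − 0.4133)/0.015926 = -0.025225/0.015926 = -1.584.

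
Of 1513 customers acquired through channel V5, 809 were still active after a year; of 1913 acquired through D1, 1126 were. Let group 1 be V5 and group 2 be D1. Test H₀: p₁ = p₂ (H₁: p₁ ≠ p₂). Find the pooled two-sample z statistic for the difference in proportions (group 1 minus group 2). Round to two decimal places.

z = -3.16

p̂₁ = 809/1513 = 0.53470, p̂₂ = 1126/1913 = 0.58860.
Pooled p̂ = (809+1126)/(1513+1913) = 1935/3426 = 0.56480.
SE = √(p̂(1−p̂)(1/n₁+1/n₂)) = √(0.56480·0.43520·0.00118368) = √(0.000290949) = 0.01706.
z = (0.53470 − 0.58860)/0.01706 = -0.05390/0.01706 = -3.16.
p-value = 2·P(Z > 3.160) ≈ 0.0016.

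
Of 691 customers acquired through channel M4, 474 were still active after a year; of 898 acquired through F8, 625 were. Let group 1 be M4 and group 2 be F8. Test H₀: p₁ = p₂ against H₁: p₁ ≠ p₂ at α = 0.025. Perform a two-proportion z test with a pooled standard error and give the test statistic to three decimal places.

z = -0.429

p̂₁ = 474/691 = 0.68596, p̂₂ = 625/898 = 0.69599.
Pooled p̂ = (474+625)/(691+898) = 1099/1589 = 0.69163.
SE = √(0.213278 × 0.00256076) = 0.02337.
z = (0.68596 − 0.69599)/0.02337 = -0.01003/0.02337 = -0.429.
p-value = 2·P(Z > 0.429) ≈ 0.6678, so at α = 0.025 we fail to reject H₀.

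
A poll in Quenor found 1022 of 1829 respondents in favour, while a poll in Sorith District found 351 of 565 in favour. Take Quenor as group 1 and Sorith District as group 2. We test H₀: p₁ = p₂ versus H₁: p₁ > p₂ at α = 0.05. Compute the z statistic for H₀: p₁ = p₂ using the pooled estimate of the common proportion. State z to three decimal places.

p̂₁ = 1022/1829 ≈ 0.55878, p̂₂ = 351/565 ≈ 0.62124.
Pooled p̂ = (1022+351)/(1829+565) = 1373/2394 = 0.57352.
SE = √(0.244595 × 0.00231666) = 0.02380.
z = (0.55878 − 0.62124)/0.02380 = -0.06246/0.02380 = -2.624.
p-value = P(Z > -2.624) ≈ 0.9957. With α = 0.05, fail to reject H₀.

z = -2.624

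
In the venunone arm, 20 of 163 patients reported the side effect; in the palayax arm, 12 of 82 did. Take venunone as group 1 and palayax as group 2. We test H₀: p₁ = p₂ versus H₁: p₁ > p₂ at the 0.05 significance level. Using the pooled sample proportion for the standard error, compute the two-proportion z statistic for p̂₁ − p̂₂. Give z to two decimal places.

z = -0.52

p̂₁ = 20/163 = 0.1227, p̂₂ = 12/82 = 0.1463.
Pooled p̂ = (20+12)/(163+82) = 32/245 = 0.1306.
SE = √(0.113553 × 0.0183301) = 0.0456.
z = (0.1227 − 0.1463)/0.0456 = -0.0236/0.0456 = -0.52.
p-value = P(Z > -0.518) ≈ 0.6978, so at α = 0.05 we fail to reject H₀.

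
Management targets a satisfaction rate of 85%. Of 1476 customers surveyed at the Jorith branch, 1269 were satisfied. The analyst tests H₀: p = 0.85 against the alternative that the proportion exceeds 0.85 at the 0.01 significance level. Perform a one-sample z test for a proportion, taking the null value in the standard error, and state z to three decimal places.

p̂ = 1269/1476 = 0.859756.
SE = √(p₀(1−p₀)/n) = √(0.1275/1476) = 0.009294.
z = (0.859756 − 0.85)/0.009294 = 0.009756/0.009294 = 1.050.
p-value = P(Z > 1.050) ≈ 0.1469, so at α = 0.01 we fail to reject H₀.

z = 1.050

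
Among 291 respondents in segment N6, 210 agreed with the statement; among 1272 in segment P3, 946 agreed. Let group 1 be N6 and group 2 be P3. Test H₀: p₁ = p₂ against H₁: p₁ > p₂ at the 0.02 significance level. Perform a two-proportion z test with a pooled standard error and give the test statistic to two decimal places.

p̂₁ = 210/291 = 0.72165, p̂₂ = 946/1272 = 0.74371.
Pooled p̂ = (210+946)/(291+1272) = 1156/1563 = 0.73960.
SE = √(p̂(1−p̂)(1/n₁+1/n₂)) = √(0.73960·0.26040·0.00422259) = √(0.00081323) = 0.02852.
z = (0.72165 − 0.74371)/0.02852 = -0.02206/0.02852 = -0.77.
p-value = P(Z > -0.774) ≈ 0.7804. With α = 0.02, fail to reject H₀.

z = -0.77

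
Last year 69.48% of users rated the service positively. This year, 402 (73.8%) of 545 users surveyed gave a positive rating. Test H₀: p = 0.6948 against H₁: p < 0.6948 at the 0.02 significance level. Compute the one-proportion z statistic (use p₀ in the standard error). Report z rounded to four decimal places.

p̂ = 402/545 = 0.7376147.
Standard error under H₀: √(0.6948×0.3052/545) = 0.0197253.
z = (0.7376147 − 0.6948)/0.0197253 = 0.0428147/0.0197253 = 2.1705.
p-value = P(Z < 2.171) ≈ 0.9850; since p > α = 0.02, fail to reject H₀.

z = 2.1705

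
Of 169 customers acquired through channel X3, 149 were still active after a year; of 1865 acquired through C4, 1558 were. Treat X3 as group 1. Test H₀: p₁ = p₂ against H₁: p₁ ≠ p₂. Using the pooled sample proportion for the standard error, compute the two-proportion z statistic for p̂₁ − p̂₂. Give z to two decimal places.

p̂₁ = 149/169 ≈ 0.8817, p̂₂ = 1558/1865 ≈ 0.8354.
Pooled p̂ = (149+1558)/(169+1865) = 1707/2034 = 0.8392.
SE = √(p̂(1−p̂)(1/n₁+1/n₂)) = √(0.8392·0.1608·0.00645335) = √(0.000870692) = 0.0295.
z = (0.8817 − 0.8354)/0.0295 = 0.0463/0.0295 = 1.57.
p-value = 2·P(Z > 1.568) ≈ 0.1169.

z = 1.57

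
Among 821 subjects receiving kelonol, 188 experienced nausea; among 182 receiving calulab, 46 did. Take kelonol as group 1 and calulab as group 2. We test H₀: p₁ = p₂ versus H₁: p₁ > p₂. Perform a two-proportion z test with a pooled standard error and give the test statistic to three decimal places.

z = -0.686

p̂₁ = 188/821 ≈ 0.22899, p̂₂ = 46/182 ≈ 0.25275.
Pooled p̂ = (188+46)/(821+182) = 234/1003 = 0.23330.
SE = √(p̂(1−p̂)(1/n₁+1/n₂)) = √(0.23330·0.76670·0.00671253) = √(0.00120068) = 0.03465.
z = (0.22899 − 0.25275)/0.03465 = -0.02376/0.03465 = -0.686.
p-value = P(Z > -0.686) ≈ 0.7535.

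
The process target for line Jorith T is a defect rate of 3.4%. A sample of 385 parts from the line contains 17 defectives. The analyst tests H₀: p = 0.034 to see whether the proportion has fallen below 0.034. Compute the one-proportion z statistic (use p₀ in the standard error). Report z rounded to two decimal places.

z = 1.10

p̂ = 17/385 ≈ 0.04416.
SE = √(p₀(1−p₀)/n) = √(0.032844/385) = 0.00924.
z = (0.04416 − 0.034)/0.00924 = 0.01016/0.00924 = 1.10.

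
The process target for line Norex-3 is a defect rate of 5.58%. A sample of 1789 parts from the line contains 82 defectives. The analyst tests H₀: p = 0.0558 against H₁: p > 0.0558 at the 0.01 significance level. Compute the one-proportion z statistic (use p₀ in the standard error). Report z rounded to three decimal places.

z = -1.836

p̂ = 82/1789 ≈ 0.045836.
SE = √(p₀(1−p₀)/n) = √(0.052686/1789) = 0.005427.
z = (0.045836 − 0.0558)/0.005427 = -0.009964/0.005427 = -1.836.
p-value = P(Z > -1.836) ≈ 0.9668. With α = 0.01, fail to reject H₀.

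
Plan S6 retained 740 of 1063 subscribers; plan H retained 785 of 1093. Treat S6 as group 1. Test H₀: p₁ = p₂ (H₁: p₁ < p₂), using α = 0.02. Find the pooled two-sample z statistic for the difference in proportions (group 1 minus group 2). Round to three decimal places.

z = -1.126

p̂₁ = 740/1063 ≈ 0.69614, p̂₂ = 785/1093 ≈ 0.71821.
Pooled p̂ = (740+785)/(1063+1093) = 1525/2156 = 0.70733.
SE = √(0.207015 × 0.00185565) = 0.01960.
z = (0.69614 − 0.71821)/0.01960 = -0.02207/0.01960 = -1.126.
p-value = P(Z < -1.126) ≈ 0.1301. With α = 0.02, fail to reject H₀.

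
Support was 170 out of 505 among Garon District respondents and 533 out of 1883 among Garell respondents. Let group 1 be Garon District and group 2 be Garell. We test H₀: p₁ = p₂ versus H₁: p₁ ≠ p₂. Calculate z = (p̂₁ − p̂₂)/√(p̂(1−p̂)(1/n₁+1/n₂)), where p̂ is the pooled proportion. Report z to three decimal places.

p̂₁ = 170/505 = 0.336634, p̂₂ = 533/1883 = 0.283059.
Pooled p̂ = (170+533)/(505+1883) = 703/2388 = 0.294389.
SE = √(p̂(1−p̂)(1/n₁+1/n₂)) = √(0.294389·0.705611·0.00251127) = √(0.00052165) = 0.022840.
z = (0.336634 − 0.283059)/0.022840 = 0.053575/0.022840 = 2.346.
p-value = 2·P(Z > 2.346) ≈ 0.0190.

z = 2.346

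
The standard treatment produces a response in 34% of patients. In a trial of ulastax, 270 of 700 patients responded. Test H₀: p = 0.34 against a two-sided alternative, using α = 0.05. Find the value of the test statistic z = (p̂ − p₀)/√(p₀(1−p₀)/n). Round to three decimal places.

z = 2.553

p̂ = 270/700 = 0.385714.
Under H₀, SE = √(0.34·0.66/700) = √(0.000320571) = 0.017905.
z = (0.385714 − 0.34)/0.017905 = 0.045714/0.017905 = 2.553.
p-value = 2·P(Z > 2.553) ≈ 0.0107. With α = 0.05, reject H₀.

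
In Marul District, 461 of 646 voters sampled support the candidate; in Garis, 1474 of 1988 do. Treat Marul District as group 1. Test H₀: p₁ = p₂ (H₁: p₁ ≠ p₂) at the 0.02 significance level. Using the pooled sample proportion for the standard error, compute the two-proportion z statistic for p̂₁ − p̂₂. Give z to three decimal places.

z = -1.392

p̂₁ = 461/646 = 0.713622, p̂₂ = 1474/1988 = 0.741449.
Pooled p̂ = (461+1474)/(646+1988) = 1935/2634 = 0.734624.
SE = √(0.194952 × 0.00205101) = 0.019996.
z = (0.713622 − 0.741449)/0.019996 = -0.027827/0.019996 = -1.392.
p-value = 2·P(Z > 1.392) ≈ 0.1640, so at α = 0.02 we fail to reject H₀.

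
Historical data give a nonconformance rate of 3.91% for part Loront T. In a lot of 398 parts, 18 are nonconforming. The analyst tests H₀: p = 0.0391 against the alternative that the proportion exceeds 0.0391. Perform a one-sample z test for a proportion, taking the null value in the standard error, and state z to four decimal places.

z = 0.6305

p̂ = 18/398 ≈ 0.045226.
Standard error under H₀: √(0.0391×0.9609/398) = 0.009716.
z = (0.045226 − 0.0391)/0.009716 = 0.006126/0.009716 = 0.6305.
p-value = P(Z > 0.631) ≈ 0.2642.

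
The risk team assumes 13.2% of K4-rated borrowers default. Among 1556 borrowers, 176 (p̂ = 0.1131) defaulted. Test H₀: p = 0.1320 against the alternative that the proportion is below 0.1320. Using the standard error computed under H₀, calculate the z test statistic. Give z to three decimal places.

z = -2.201

p̂ = 176/1556 ≈ 0.113111.
Standard error under H₀: √(0.132×0.868/1556) = 0.008581.
z = (0.113111 − 0.132)/0.008581 = -0.018889/0.008581 = -2.201.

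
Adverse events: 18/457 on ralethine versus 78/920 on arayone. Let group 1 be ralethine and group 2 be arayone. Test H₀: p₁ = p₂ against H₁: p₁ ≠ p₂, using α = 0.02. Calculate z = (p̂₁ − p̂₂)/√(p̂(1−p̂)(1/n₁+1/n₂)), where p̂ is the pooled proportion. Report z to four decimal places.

z = -3.1147

p̂₁ = 18/457 ≈ 0.0393873, p̂₂ = 78/920 ≈ 0.0847826.
Pooled p̂ = (18+78)/(457+920) = 96/1377 = 0.0697168.
SE = √(p̂(1−p̂)(1/n₁+1/n₂)) = √(0.0697168·0.9302832·0.00327514) = √(0.000212414) = 0.0145744.
z = (0.0393873 − 0.0847826)/0.0145744 = -0.0453953/0.0145744 = -3.1147.
p-value = 2·P(Z > 3.115) ≈ 0.0018; since p < α = 0.02, reject H₀.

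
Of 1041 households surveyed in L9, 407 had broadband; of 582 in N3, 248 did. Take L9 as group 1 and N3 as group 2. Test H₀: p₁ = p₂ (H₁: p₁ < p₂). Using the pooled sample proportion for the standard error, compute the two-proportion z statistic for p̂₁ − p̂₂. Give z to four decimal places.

z = -1.3841

p̂₁ = 407/1041 = 0.390970, p̂₂ = 248/582 = 0.426117.
Pooled p̂ = (407+248)/(1041+582) = 655/1623 = 0.403574.
SE = √(0.240702 × 0.00267883) = 0.025393.
z = (0.390970 − 0.426117)/0.025393 = -0.035147/0.025393 = -1.3841.
p-value = P(Z < -1.384) ≈ 0.0832.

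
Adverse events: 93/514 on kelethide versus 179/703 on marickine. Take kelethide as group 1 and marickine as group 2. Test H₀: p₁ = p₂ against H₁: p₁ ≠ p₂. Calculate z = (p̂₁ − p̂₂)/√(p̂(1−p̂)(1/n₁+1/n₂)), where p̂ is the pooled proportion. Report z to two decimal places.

p̂₁ = 93/514 = 0.1809, p̂₂ = 179/703 = 0.2546.
Pooled p̂ = (93+179)/(514+703) = 272/1217 = 0.2235.
SE = √(p̂(1−p̂)(1/n₁+1/n₂)) = √(0.2235·0.7765·0.003368) = √(0.00058451) = 0.0242.
z = (0.1809 − 0.2546)/0.0242 = -0.0737/0.0242 = -3.05.

z = -3.05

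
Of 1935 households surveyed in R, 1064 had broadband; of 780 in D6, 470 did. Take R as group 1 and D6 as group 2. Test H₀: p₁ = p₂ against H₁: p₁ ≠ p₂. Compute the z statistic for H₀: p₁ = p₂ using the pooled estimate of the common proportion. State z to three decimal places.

z = -2.506

p̂₁ = 1064/1935 ≈ 0.549871, p̂₂ = 470/780 ≈ 0.602564.
Pooled p̂ = (1064+470)/(1935+780) = 1534/2715 = 0.565009.
SE = √(p̂(1−p̂)(1/n₁+1/n₂)) = √(0.565009·0.434991·0.00179885) = √(0.00044211) = 0.021026.
z = (0.549871 − 0.602564)/0.021026 = -0.052693/0.021026 = -2.506.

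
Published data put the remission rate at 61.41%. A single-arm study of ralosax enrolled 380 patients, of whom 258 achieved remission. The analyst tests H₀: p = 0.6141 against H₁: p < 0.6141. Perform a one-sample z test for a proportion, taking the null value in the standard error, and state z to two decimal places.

z = 2.60

p̂ = 258/380 ≈ 0.67895.
Under H₀, SE = √(0.6141·0.3859/380) = √(0.000623635) = 0.02497.
z = (0.67895 − 0.6141)/0.02497 = 0.06485/0.02497 = 2.60.
p-value = P(Z < 2.597) ≈ 0.9953.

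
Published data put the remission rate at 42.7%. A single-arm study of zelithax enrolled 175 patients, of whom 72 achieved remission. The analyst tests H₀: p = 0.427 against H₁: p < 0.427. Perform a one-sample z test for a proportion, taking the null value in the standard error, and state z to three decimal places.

z = -0.416

p̂ = 72/175 = 0.41143.
Under H₀, SE = √(0.427·0.573/175) = √(0.00139812) = 0.03739.
z = (0.41143 − 0.427)/0.03739 = -0.01557/0.03739 = -0.416.
p-value = P(Z < -0.416) ≈ 0.3385.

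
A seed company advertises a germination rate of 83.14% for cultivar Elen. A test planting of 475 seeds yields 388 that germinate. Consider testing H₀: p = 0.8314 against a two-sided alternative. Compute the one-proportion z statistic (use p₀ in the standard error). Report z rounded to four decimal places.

z = -0.8474

p̂ = 388/475 ≈ 0.816842.
Standard error under H₀: √(0.8314×0.1686/475) = 0.017179.
z = (0.816842 − 0.8314)/0.017179 = -0.014558/0.017179 = -0.8474.
p-value = 2·P(Z > 0.847) ≈ 0.3967.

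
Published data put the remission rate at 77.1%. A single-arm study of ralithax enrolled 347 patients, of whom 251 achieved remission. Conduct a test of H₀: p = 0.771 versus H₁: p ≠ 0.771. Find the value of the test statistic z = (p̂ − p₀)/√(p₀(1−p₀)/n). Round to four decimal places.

z = -2.1127

p̂ = 251/347 = 0.723343.
Standard error under H₀: √(0.771×0.229/347) = 0.022557.
z = (0.723343 − 0.771)/0.022557 = -0.047657/0.022557 = -2.1127.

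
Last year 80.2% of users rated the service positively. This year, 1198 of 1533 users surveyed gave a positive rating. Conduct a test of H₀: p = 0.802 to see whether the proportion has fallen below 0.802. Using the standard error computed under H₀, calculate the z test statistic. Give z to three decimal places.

p̂ = 1198/1533 ≈ 0.78147.
SE = √(p₀(1−p₀)/n) = √(0.1588/1533) = 0.01018.
z = (0.78147 − 0.802)/0.01018 = -0.02053/0.01018 = -2.017.
p-value = P(Z < -2.017) ≈ 0.0219.

z = -2.017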